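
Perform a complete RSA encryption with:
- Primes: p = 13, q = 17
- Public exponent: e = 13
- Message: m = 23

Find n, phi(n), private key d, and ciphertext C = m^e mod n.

Step 1: n = 13 * 17 = 221.
Step 2: phi(n) = (13-1)(17-1) = 12 * 16 = 192.
Step 3: Find d = 13^(-1) mod 192 = 133.
  Verify: 13 * 133 = 1729 = 1 (mod 192).
Step 4: C = 23^13 mod 221 = 10.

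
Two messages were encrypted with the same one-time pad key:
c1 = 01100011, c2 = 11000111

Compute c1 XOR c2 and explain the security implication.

Step 1: c1 XOR c2 = (m1 XOR k) XOR (m2 XOR k).
Step 2: By XOR associativity/commutativity: = m1 XOR m2 XOR k XOR k = m1 XOR m2.
Step 3: 01100011 XOR 11000111 = 10100100 = 164.
Step 4: The key cancels out! An attacker learns m1 XOR m2 = 164, revealing the relationship between plaintexts.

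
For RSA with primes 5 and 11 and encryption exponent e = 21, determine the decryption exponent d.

Step 1: n = 5 * 11 = 55.
Step 2: phi(n) = 4 * 10 = 40.
Step 3: Find d such that 21 * d = 1 (mod 40).
Step 4: d = 21^(-1) mod 40 = 21.
Verification: 21 * 21 = 441 = 11 * 40 + 1.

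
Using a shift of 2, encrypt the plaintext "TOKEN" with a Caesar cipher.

Step 1: For each letter, shift forward by 2 positions (mod 26).
  T (position 19) -> position (19+2) mod 26 = 21 -> V
  O (position 14) -> position (14+2) mod 26 = 16 -> Q
  K (position 10) -> position (10+2) mod 26 = 12 -> M
  E (position 4) -> position (4+2) mod 26 = 6 -> G
  N (position 13) -> position (13+2) mod 26 = 15 -> P
Result: VQMGP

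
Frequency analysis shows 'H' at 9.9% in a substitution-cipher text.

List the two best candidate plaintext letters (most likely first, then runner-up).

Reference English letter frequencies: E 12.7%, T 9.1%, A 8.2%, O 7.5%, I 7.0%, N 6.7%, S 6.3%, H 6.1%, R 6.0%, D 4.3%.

Step 1: Observed frequency of 'H' is 9.9%.
Step 2: Compute distances to each reference frequency and sort:
  T (9.1%): difference = 0.8% <-- BEST
  A (8.2%): difference = 1.7% <-- RUNNER-UP
  O (7.5%): difference = 2.4%
  E (12.7%): difference = 2.8%
  I (7.0%): difference = 2.9%
Step 3: Most likely is 'T' (9.1%, diff 0.8%); second most likely is 'A' (8.2%, diff 1.7%).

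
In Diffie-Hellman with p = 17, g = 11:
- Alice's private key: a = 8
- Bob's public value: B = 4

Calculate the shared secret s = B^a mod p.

Step 1: s = B^a mod p = 4^8 mod 17.
  4^1 mod 17 = 4
  4^2 mod 17 = (4 * 4) mod 17 = 16
  4^3 mod 17 = (16 * 4) mod 17 = 13
  4^4 mod 17 = (13 * 4) mod 17 = 1
  4^5 mod 17 = (1 * 4) mod 17 = 4
  4^6 mod 17 = (4 * 4) mod 17 = 16
  4^7 mod 17 = (16 * 4) mod 17 = 13
  4^8 mod 17 = (13 * 4) mod 17 = 1
Result: shared secret = 1.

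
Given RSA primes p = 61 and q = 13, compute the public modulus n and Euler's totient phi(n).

Step 1: n = p * q = 61 * 13 = 793.
Step 2: phi(n) = (p-1)(q-1) = 60 * 12 = 720.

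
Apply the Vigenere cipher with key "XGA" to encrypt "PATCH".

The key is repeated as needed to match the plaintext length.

Step 1: Repeat key to match plaintext length:
  Plaintext: PATCH
  Key:       XGAXG
Step 2: Encrypt each letter:
  P(15) + X(23) = (15+23) mod 26 = 12 = M
  A(0) + G(6) = (0+6) mod 26 = 6 = G
  T(19) + A(0) = (19+0) mod 26 = 19 = T
  C(2) + X(23) = (2+23) mod 26 = 25 = Z
  H(7) + G(6) = (7+6) mod 26 = 13 = N
Ciphertext: MGTZN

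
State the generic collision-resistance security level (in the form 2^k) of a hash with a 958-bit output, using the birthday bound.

Step 1: The birthday paradox gives collision probability ~50% after sqrt(2^n) = 2^(n/2) hashes.
Step 2: For 958-bit output: 2^(958/2) = 2^479.
Step 3: Approximately 2^479 hash computations needed.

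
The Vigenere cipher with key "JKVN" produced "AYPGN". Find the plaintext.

Step 1: Extend key: JKVNJ
Step 2: Decrypt each letter (c - k) mod 26:
  A(0) - J(9) = (0-9) mod 26 = 17 = R
  Y(24) - K(10) = (24-10) mod 26 = 14 = O
  P(15) - V(21) = (15-21) mod 26 = 20 = U
  G(6) - N(13) = (6-13) mod 26 = 19 = T
  N(13) - J(9) = (13-9) mod 26 = 4 = E
Plaintext: ROUTE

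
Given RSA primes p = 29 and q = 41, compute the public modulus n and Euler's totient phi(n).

Step 1: n = p * q = 29 * 41 = 1189.
Step 2: phi(n) = (p-1)(q-1) = 28 * 40 = 1120.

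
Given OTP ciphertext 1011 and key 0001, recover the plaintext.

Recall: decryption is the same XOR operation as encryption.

Step 1: XOR ciphertext with key:
  Ciphertext: 1011
  Key:        0001
  XOR:        1010
Step 2: Plaintext = 1010 = 10 in decimal.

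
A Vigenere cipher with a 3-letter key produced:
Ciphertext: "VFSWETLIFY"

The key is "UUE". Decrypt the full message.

Step 1: Key 'UUE' has length 3. Extended key: UUEUUEUUEU
Step 2: Decrypt each position:
  V(21) - U(20) = 1 = B
  F(5) - U(20) = 11 = L
  S(18) - E(4) = 14 = O
  W(22) - U(20) = 2 = C
  E(4) - U(20) = 10 = K
  T(19) - E(4) = 15 = P
  L(11) - U(20) = 17 = R
  I(8) - U(20) = 14 = O
  F(5) - E(4) = 1 = B
  Y(24) - U(20) = 4 = E
Plaintext: BLOCKPROBE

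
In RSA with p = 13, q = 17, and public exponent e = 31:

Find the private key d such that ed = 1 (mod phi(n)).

Step 1: n = 13 * 17 = 221.
Step 2: phi(n) = 12 * 16 = 192.
Step 3: Find d such that 31 * d = 1 (mod 192).
Step 4: d = 31^(-1) mod 192 = 31.
Verification: 31 * 31 = 961 = 5 * 192 + 1.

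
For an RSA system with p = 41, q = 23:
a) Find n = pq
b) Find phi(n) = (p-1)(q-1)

Step 1: n = p * q = 41 * 23 = 943.
Step 2: phi(n) = (p-1)(q-1) = 40 * 22 = 880.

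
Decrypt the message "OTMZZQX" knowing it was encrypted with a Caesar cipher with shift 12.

Step 1: Reverse the shift by subtracting 12 from each letter position.
  O (position 14) -> position (14-12) mod 26 = 2 -> C
  T (position 19) -> position (19-12) mod 26 = 7 -> H
  M (position 12) -> position (12-12) mod 26 = 0 -> A
  Z (position 25) -> position (25-12) mod 26 = 13 -> N
  Z (position 25) -> position (25-12) mod 26 = 13 -> N
  Q (position 16) -> position (16-12) mod 26 = 4 -> E
  X (position 23) -> position (23-12) mod 26 = 11 -> L
Decrypted message: CHANNEL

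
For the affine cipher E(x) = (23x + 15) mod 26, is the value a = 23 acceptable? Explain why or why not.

Step 1: Compute gcd(23, 26).
Step 2: gcd(23, 26) = 1.
Since gcd = 1, 23 is coprime with 26, so it is a valid key.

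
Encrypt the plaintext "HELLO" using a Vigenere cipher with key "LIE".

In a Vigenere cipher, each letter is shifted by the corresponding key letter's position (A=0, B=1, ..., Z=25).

Step 1: Repeat key to match plaintext length:
  Plaintext: HELLO
  Key:       LIELI
Step 2: Encrypt each letter:
  H(7) + L(11) = (7+11) mod 26 = 18 = S
  E(4) + I(8) = (4+8) mod 26 = 12 = M
  L(11) + E(4) = (11+4) mod 26 = 15 = P
  L(11) + L(11) = (11+11) mod 26 = 22 = W
  O(14) + I(8) = (14+8) mod 26 = 22 = W
Ciphertext: SMPWW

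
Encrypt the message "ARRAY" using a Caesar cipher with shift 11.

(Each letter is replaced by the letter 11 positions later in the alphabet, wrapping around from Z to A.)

Step 1: For each letter, shift forward by 11 positions (mod 26).
  A (position 0) -> position (0+11) mod 26 = 11 -> L
  R (position 17) -> position (17+11) mod 26 = 2 -> C
  R (position 17) -> position (17+11) mod 26 = 2 -> C
  A (position 0) -> position (0+11) mod 26 = 11 -> L
  Y (position 24) -> position (24+11) mod 26 = 9 -> J
Result: LCCLJ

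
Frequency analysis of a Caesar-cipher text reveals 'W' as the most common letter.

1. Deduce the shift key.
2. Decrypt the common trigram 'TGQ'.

Step 1: In English, 'E' is the most frequent letter (12.7%).
Step 2: The most frequent ciphertext letter is 'W' (position 22).
Step 3: Shift = (22 - 4) mod 26 = 18.
Step 4: Decrypt 'TGQ' by shifting back 18:
  T -> B
  G -> O
  Q -> Y
Step 5: 'TGQ' decrypts to 'BOY'.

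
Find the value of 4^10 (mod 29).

Step 1: Compute 4^10 mod 29 step by step, reducing modulo 29 at each step.
  4^1 mod 29 = 4
  4^2 mod 29 = (4 * 4) mod 29 = 16
  4^3 mod 29 = (16 * 4) mod 29 = 6
  4^4 mod 29 = (6 * 4) mod 29 = 24
  4^5 mod 29 = (24 * 4) mod 29 = 9
  4^6 mod 29 = (9 * 4) mod 29 = 7
  4^7 mod 29 = (7 * 4) mod 29 = 28
  4^8 mod 29 = (28 * 4) mod 29 = 25
  4^9 mod 29 = (25 * 4) mod 29 = 13
  4^10 mod 29 = (13 * 4) mod 29 = 23
Step 2: Result = 23.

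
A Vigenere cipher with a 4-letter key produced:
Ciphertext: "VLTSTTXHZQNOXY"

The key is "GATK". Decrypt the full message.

Step 1: Key 'GATK' has length 4. Extended key: GATKGATKGATKGA
Step 2: Decrypt each position:
  V(21) - G(6) = 15 = P
  L(11) - A(0) = 11 = L
  T(19) - T(19) = 0 = A
  S(18) - K(10) = 8 = I
  T(19) - G(6) = 13 = N
  T(19) - A(0) = 19 = T
  X(23) - T(19) = 4 = E
  H(7) - K(10) = 23 = X
  Z(25) - G(6) = 19 = T
  Q(16) - A(0) = 16 = Q
  N(13) - T(19) = 20 = U
  O(14) - K(10) = 4 = E
  X(23) - G(6) = 17 = R
  Y(24) - A(0) = 24 = Y
Plaintext: PLAINTEXTQUERY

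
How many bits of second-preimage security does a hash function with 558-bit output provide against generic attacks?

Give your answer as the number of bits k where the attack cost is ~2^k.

Step 1: The hash has a 558-bit output.
Step 2: Second-preimage resistance means: given a specific input x, it should be infeasible to find a different y with h(y) = h(x).
With a 558-bit output, a generic search for a second preimage costs about 2^558 evaluations (each trial matches the fixed target with probability 2^-558).
Step 3: Security level = 558 bits.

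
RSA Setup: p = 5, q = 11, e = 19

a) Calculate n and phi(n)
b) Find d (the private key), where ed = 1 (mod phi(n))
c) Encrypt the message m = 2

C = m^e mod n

Step 1: n = 5 * 11 = 55.
Step 2: phi(n) = (5-1)(11-1) = 4 * 10 = 40.
Step 3: Find d = 19^(-1) mod 40 = 19.
  Verify: 19 * 19 = 361 = 1 (mod 40).
Step 4: C = 2^19 mod 55 = 28.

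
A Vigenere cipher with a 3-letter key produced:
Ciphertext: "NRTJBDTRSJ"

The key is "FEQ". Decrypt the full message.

Step 1: Key 'FEQ' has length 3. Extended key: FEQFEQFEQF
Step 2: Decrypt each position:
  N(13) - F(5) = 8 = I
  R(17) - E(4) = 13 = N
  T(19) - Q(16) = 3 = D
  J(9) - F(5) = 4 = E
  B(1) - E(4) = 23 = X
  D(3) - Q(16) = 13 = N
  T(19) - F(5) = 14 = O
  R(17) - E(4) = 13 = N
  S(18) - Q(16) = 2 = C
  J(9) - F(5) = 4 = E
Plaintext: INDEXNONCE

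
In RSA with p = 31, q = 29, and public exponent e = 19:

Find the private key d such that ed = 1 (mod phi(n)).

Step 1: n = 31 * 29 = 899.
Step 2: phi(n) = 30 * 28 = 840.
Step 3: Find d such that 19 * d = 1 (mod 840).
Step 4: d = 19^(-1) mod 840 = 619.
Verification: 19 * 619 = 11761 = 14 * 840 + 1.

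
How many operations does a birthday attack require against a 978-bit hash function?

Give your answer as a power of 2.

Step 1: The birthday paradox gives collision probability ~50% after sqrt(2^n) = 2^(n/2) hashes.
Step 2: For 978-bit output: 2^(978/2) = 2^489.
Step 3: Approximately 2^489 hash computations needed.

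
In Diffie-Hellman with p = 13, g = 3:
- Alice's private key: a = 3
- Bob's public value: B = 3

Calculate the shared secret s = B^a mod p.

Step 1: s = B^a mod p = 3^3 mod 13.
  3^1 mod 13 = 3
  3^2 mod 13 = (3 * 3) mod 13 = 9
  3^3 mod 13 = (9 * 3) mod 13 = 1
Result: shared secret = 1.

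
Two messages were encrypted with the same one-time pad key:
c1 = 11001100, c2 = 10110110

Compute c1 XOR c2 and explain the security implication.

Step 1: c1 XOR c2 = (m1 XOR k) XOR (m2 XOR k).
Step 2: By XOR associativity/commutativity: = m1 XOR m2 XOR k XOR k = m1 XOR m2.
Step 3: 11001100 XOR 10110110 = 01111010 = 122.
Step 4: The key cancels out! An attacker learns m1 XOR m2 = 122, revealing the relationship between plaintexts.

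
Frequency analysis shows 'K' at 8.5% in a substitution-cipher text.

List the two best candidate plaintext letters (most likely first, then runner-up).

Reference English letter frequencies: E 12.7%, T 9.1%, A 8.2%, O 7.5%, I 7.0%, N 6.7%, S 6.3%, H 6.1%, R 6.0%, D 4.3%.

Step 1: Observed frequency of 'K' is 8.5%.
Step 2: Compute distances to each reference frequency and sort:
  A (8.2%): difference = 0.3% <-- BEST
  T (9.1%): difference = 0.6% <-- RUNNER-UP
  O (7.5%): difference = 1.0%
  I (7.0%): difference = 1.5%
  N (6.7%): difference = 1.8%
Step 3: Most likely is 'A' (8.2%, diff 0.3%); second most likely is 'T' (9.1%, diff 0.6%).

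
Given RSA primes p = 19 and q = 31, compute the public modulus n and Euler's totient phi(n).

Step 1: n = p * q = 19 * 31 = 589.
Step 2: phi(n) = (p-1)(q-1) = 18 * 30 = 540.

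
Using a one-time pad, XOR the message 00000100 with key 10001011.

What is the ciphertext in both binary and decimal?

Step 1: Write out the XOR operation bit by bit:
  Message: 00000100
  Key:     10001011
  XOR:     10001111
Step 2: Convert to decimal: 10001111 = 143.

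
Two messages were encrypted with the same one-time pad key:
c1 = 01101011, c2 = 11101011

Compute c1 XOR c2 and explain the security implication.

Step 1: c1 XOR c2 = (m1 XOR k) XOR (m2 XOR k).
Step 2: By XOR associativity/commutativity: = m1 XOR m2 XOR k XOR k = m1 XOR m2.
Step 3: 01101011 XOR 11101011 = 10000000 = 128.
Step 4: The key cancels out! An attacker learns m1 XOR m2 = 128, revealing the relationship between plaintexts.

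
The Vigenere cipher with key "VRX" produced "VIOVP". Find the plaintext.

Step 1: Extend key: VRXVR
Step 2: Decrypt each letter (c - k) mod 26:
  V(21) - V(21) = (21-21) mod 26 = 0 = A
  I(8) - R(17) = (8-17) mod 26 = 17 = R
  O(14) - X(23) = (14-23) mod 26 = 17 = R
  V(21) - V(21) = (21-21) mod 26 = 0 = A
  P(15) - R(17) = (15-17) mod 26 = 24 = Y
Plaintext: ARRAY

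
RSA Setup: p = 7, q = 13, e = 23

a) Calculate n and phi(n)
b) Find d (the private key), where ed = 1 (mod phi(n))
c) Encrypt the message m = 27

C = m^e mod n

Step 1: n = 7 * 13 = 91.
Step 2: phi(n) = (7-1)(13-1) = 6 * 12 = 72.
Step 3: Find d = 23^(-1) mod 72 = 47.
  Verify: 23 * 47 = 1081 = 1 (mod 72).
Step 4: C = 27^23 mod 91 = 27.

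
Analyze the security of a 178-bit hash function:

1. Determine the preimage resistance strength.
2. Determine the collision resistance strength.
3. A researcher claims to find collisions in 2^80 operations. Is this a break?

Step 1: Preimage resistance requires brute-force of 2^178 operations.
Step 2: Collision resistance (birthday bound) = 2^(178/2) = 2^89.
Step 3: The claimed attack costs 2^80 operations.
Step 4: Since 2^80 < 2^89, the claimed attack beats the generic birthday bound, so collision resistance is broken.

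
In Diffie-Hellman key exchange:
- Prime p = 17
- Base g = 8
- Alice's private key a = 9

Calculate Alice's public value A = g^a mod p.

Step 1: A = g^a mod p = 8^9 mod 17.
  8^1 mod 17 = 8
  8^2 mod 17 = (8 * 8) mod 17 = 13
  8^3 mod 17 = (13 * 8) mod 17 = 2
  8^4 mod 17 = (2 * 8) mod 17 = 16
  8^5 mod 17 = (16 * 8) mod 17 = 9
  8^6 mod 17 = (9 * 8) mod 17 = 4
  8^7 mod 17 = (4 * 8) mod 17 = 15
  8^8 mod 17 = (15 * 8) mod 17 = 1
  8^9 mod 17 = (1 * 8) mod 17 = 8
Result: A = 8.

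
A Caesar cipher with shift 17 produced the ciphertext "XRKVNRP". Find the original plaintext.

Step 1: Reverse the shift by subtracting 17 from each letter position.
  X (position 23) -> position (23-17) mod 26 = 6 -> G
  R (position 17) -> position (17-17) mod 26 = 0 -> A
  K (position 10) -> position (10-17) mod 26 = 19 -> T
  V (position 21) -> position (21-17) mod 26 = 4 -> E
  N (position 13) -> position (13-17) mod 26 = 22 -> W
  R (position 17) -> position (17-17) mod 26 = 0 -> A
  P (position 15) -> position (15-17) mod 26 = 24 -> Y
Decrypted message: GATEWAY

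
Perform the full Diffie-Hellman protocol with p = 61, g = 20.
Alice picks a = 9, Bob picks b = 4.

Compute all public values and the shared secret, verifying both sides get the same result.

Step 1: A = g^a mod p = 20^9 mod 61 = 58.
Step 2: B = g^b mod p = 20^4 mod 61 = 58.
Step 3: Alice computes s = B^a mod p = 58^9 mod 61 = 20.
Step 4: Bob computes s = A^b mod p = 58^4 mod 61 = 20.
Both sides agree: shared secret = 20.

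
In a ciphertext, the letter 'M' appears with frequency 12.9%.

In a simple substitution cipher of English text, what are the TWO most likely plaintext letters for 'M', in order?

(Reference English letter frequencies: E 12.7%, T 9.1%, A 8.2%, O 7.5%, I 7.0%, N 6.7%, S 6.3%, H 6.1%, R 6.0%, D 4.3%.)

Step 1: Observed frequency of 'M' is 12.9%.
Step 2: Compute distances to each reference frequency and sort:
  E (12.7%): difference = 0.2% <-- BEST
  T (9.1%): difference = 3.8% <-- RUNNER-UP
  A (8.2%): difference = 4.7%
  O (7.5%): difference = 5.4%
  I (7.0%): difference = 5.9%
Step 3: Most likely is 'E' (12.7%, diff 0.2%); second most likely is 'T' (9.1%, diff 3.8%).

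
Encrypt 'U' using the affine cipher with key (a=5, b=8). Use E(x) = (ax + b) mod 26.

Step 1: Convert 'U' to number: x = 20.
Step 2: E(20) = (5 * 20 + 8) mod 26 = 108 mod 26 = 4.
Step 3: Convert 4 back to letter: E.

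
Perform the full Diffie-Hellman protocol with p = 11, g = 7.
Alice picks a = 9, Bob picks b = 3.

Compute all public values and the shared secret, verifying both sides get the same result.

Step 1: A = g^a mod p = 7^9 mod 11 = 8.
Step 2: B = g^b mod p = 7^3 mod 11 = 2.
Step 3: Alice computes s = B^a mod p = 2^9 mod 11 = 6.
Step 4: Bob computes s = A^b mod p = 8^3 mod 11 = 6.
Both sides agree: shared secret = 6.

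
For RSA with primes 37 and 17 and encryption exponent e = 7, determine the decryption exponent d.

Step 1: n = 37 * 17 = 629.
Step 2: phi(n) = 36 * 16 = 576.
Step 3: Find d such that 7 * d = 1 (mod 576).
Step 4: d = 7^(-1) mod 576 = 247.
Verification: 7 * 247 = 1729 = 3 * 576 + 1.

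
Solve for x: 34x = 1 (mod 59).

Step 1: We need x such that 34 * x = 1 (mod 59).
Step 2: Using the extended Euclidean algorithm or trial:
  34 * 33 = 1122 = 19 * 59 + 1.
Step 3: Since 1122 mod 59 = 1, the inverse is x = 33.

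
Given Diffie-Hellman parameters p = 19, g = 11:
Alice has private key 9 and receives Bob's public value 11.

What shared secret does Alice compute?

Step 1: s = B^a mod p = 11^9 mod 19.
  11^1 mod 19 = 11
  11^2 mod 19 = (11 * 11) mod 19 = 7
  11^3 mod 19 = (7 * 11) mod 19 = 1
  11^4 mod 19 = (1 * 11) mod 19 = 11
  11^5 mod 19 = (11 * 11) mod 19 = 7
  11^6 mod 19 = (7 * 11) mod 19 = 1
  11^7 mod 19 = (1 * 11) mod 19 = 11
  11^8 mod 19 = (11 * 11) mod 19 = 7
  11^9 mod 19 = (7 * 11) mod 19 = 1
Result: shared secret = 1.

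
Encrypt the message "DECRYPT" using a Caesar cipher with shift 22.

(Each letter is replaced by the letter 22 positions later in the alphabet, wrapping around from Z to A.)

Step 1: For each letter, shift forward by 22 positions (mod 26).
  D (position 3) -> position (3+22) mod 26 = 25 -> Z
  E (position 4) -> position (4+22) mod 26 = 0 -> A
  C (position 2) -> position (2+22) mod 26 = 24 -> Y
  R (position 17) -> position (17+22) mod 26 = 13 -> N
  Y (position 24) -> position (24+22) mod 26 = 20 -> U
  P (position 15) -> position (15+22) mod 26 = 11 -> L
  T (position 19) -> position (19+22) mod 26 = 15 -> P
Result: ZAYNULP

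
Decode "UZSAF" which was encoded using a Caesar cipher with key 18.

Step 1: Reverse the shift by subtracting 18 from each letter position.
  U (position 20) -> position (20-18) mod 26 = 2 -> C
  Z (position 25) -> position (25-18) mod 26 = 7 -> H
  S (position 18) -> position (18-18) mod 26 = 0 -> A
  A (position 0) -> position (0-18) mod 26 = 8 -> I
  F (position 5) -> position (5-18) mod 26 = 13 -> N
Decrypted message: CHAIN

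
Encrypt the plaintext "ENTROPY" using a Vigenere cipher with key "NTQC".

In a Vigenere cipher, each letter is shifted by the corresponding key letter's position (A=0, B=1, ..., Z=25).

Step 1: Repeat key to match plaintext length:
  Plaintext: ENTROPY
  Key:       NTQCNTQ
Step 2: Encrypt each letter:
  E(4) + N(13) = (4+13) mod 26 = 17 = R
  N(13) + T(19) = (13+19) mod 26 = 6 = G
  T(19) + Q(16) = (19+16) mod 26 = 9 = J
  R(17) + C(2) = (17+2) mod 26 = 19 = T
  O(14) + N(13) = (14+13) mod 26 = 1 = B
  P(15) + T(19) = (15+19) mod 26 = 8 = I
  Y(24) + Q(16) = (24+16) mod 26 = 14 = O
Ciphertext: RGJTBIO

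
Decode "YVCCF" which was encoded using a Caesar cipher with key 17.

Step 1: Reverse the shift by subtracting 17 from each letter position.
  Y (position 24) -> position (24-17) mod 26 = 7 -> H
  V (position 21) -> position (21-17) mod 26 = 4 -> E
  C (position 2) -> position (2-17) mod 26 = 11 -> L
  C (position 2) -> position (2-17) mod 26 = 11 -> L
  F (position 5) -> position (5-17) mod 26 = 14 -> O
Decrypted message: HELLO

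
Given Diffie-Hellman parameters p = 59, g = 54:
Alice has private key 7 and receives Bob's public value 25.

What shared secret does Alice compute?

Step 1: s = B^a mod p = 25^7 mod 59.
  25^1 mod 59 = 25
  25^2 mod 59 = (25 * 25) mod 59 = 35
  25^3 mod 59 = (35 * 25) mod 59 = 49
  25^4 mod 59 = (49 * 25) mod 59 = 45
  25^5 mod 59 = (45 * 25) mod 59 = 4
  25^6 mod 59 = (4 * 25) mod 59 = 41
  25^7 mod 59 = (41 * 25) mod 59 = 22
Result: shared secret = 22.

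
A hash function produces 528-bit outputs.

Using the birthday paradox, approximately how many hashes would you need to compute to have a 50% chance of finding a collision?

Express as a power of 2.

Step 1: The birthday paradox gives collision probability ~50% after sqrt(2^n) = 2^(n/2) hashes.
Step 2: For 528-bit output: 2^(528/2) = 2^264.
Step 3: Approximately 2^264 hash computations needed.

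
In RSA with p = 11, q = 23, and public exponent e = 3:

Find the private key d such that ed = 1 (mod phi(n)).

Step 1: n = 11 * 23 = 253.
Step 2: phi(n) = 10 * 22 = 220.
Step 3: Find d such that 3 * d = 1 (mod 220).
Step 4: d = 3^(-1) mod 220 = 147.
Verification: 3 * 147 = 441 = 2 * 220 + 1.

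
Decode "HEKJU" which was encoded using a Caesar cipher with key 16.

Step 1: Reverse the shift by subtracting 16 from each letter position.
  H (position 7) -> position (7-16) mod 26 = 17 -> R
  E (position 4) -> position (4-16) mod 26 = 14 -> O
  K (position 10) -> position (10-16) mod 26 = 20 -> U
  J (position 9) -> position (9-16) mod 26 = 19 -> T
  U (position 20) -> position (20-16) mod 26 = 4 -> E
Decrypted message: ROUTE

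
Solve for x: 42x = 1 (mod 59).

Step 1: We need x such that 42 * x = 1 (mod 59).
Step 2: Using the extended Euclidean algorithm or trial:
  42 * 52 = 2184 = 37 * 59 + 1.
Step 3: Since 2184 mod 59 = 1, the inverse is x = 52.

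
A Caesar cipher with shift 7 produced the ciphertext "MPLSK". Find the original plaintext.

Step 1: Reverse the shift by subtracting 7 from each letter position.
  M (position 12) -> position (12-7) mod 26 = 5 -> F
  P (position 15) -> position (15-7) mod 26 = 8 -> I
  L (position 11) -> position (11-7) mod 26 = 4 -> E
  S (position 18) -> position (18-7) mod 26 = 11 -> L
  K (position 10) -> position (10-7) mod 26 = 3 -> D
Decrypted message: FIELD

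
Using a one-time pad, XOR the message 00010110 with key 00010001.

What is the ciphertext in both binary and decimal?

Step 1: Write out the XOR operation bit by bit:
  Message: 00010110
  Key:     00010001
  XOR:     00000111
Step 2: Convert to decimal: 00000111 = 7.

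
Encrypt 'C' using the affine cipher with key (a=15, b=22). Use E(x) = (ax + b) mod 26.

Step 1: Convert 'C' to number: x = 2.
Step 2: E(2) = (15 * 2 + 22) mod 26 = 52 mod 26 = 0.
Step 3: Convert 0 back to letter: A.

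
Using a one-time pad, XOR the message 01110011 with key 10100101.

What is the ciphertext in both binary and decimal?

Step 1: Write out the XOR operation bit by bit:
  Message: 01110011
  Key:     10100101
  XOR:     11010110
Step 2: Convert to decimal: 11010110 = 214.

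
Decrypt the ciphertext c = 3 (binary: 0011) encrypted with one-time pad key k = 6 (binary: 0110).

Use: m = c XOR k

Step 1: XOR ciphertext with key:
  Ciphertext: 0011
  Key:        0110
  XOR:        0101
Step 2: Plaintext = 0101 = 5 in decimal.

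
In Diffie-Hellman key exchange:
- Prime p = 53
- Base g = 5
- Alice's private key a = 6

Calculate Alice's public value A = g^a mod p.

Step 1: A = g^a mod p = 5^6 mod 53.
  5^1 mod 53 = 5
  5^2 mod 53 = (5 * 5) mod 53 = 25
  5^3 mod 53 = (25 * 5) mod 53 = 19
  5^4 mod 53 = (19 * 5) mod 53 = 42
  5^5 mod 53 = (42 * 5) mod 53 = 51
  5^6 mod 53 = (51 * 5) mod 53 = 43
Result: A = 43.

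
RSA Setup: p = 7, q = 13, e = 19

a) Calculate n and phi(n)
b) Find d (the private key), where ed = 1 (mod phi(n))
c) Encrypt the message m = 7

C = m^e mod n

Step 1: n = 7 * 13 = 91.
Step 2: phi(n) = (7-1)(13-1) = 6 * 12 = 72.
Step 3: Find d = 19^(-1) mod 72 = 19.
  Verify: 19 * 19 = 361 = 1 (mod 72).
Step 4: C = 7^19 mod 91 = 84.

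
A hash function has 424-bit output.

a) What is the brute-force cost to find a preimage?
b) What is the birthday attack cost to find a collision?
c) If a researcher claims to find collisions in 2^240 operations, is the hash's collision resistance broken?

Step 1: Preimage resistance requires brute-force of 2^424 operations.
Step 2: Collision resistance (birthday bound) = 2^(424/2) = 2^212.
Step 3: The claimed attack costs 2^240 operations.
Step 4: Since 2^240 >= 2^212, the claimed attack is no faster than the generic birthday attack, so this does not break collision resistance.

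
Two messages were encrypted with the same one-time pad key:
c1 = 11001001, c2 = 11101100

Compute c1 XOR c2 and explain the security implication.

Step 1: c1 XOR c2 = (m1 XOR k) XOR (m2 XOR k).
Step 2: By XOR associativity/commutativity: = m1 XOR m2 XOR k XOR k = m1 XOR m2.
Step 3: 11001001 XOR 11101100 = 00100101 = 37.
Step 4: The key cancels out! An attacker learns m1 XOR m2 = 37, revealing the relationship between plaintexts.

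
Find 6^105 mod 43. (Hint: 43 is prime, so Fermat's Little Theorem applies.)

Step 1: Since 43 is prime, by Fermat's Little Theorem: 6^42 = 1 (mod 43).
Step 2: Reduce exponent: 105 mod 42 = 21.
Step 3: So 6^105 = 6^21 (mod 43).
Step 4: 6^21 mod 43 = 1.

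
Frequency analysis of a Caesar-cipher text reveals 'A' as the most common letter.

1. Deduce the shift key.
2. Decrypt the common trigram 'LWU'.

Step 1: In English, 'E' is the most frequent letter (12.7%).
Step 2: The most frequent ciphertext letter is 'A' (position 0).
Step 3: Shift = (0 - 4) mod 26 = 22.
Step 4: Decrypt 'LWU' by shifting back 22:
  L -> P
  W -> A
  U -> Y
Step 5: 'LWU' decrypts to 'PAY'.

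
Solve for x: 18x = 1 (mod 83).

Step 1: We need x such that 18 * x = 1 (mod 83).
Step 2: Using the extended Euclidean algorithm or trial:
  18 * 60 = 1080 = 13 * 83 + 1.
Step 3: Since 1080 mod 83 = 1, the inverse is x = 60.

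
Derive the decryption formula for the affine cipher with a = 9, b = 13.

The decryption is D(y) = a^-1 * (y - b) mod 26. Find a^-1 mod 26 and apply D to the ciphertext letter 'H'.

Step 1: Find a^-1, the modular inverse of 9 mod 26.
Step 2: We need 9 * a^-1 = 1 (mod 26).
Step 3: 9 * 3 = 27 = 1 * 26 + 1, so a^-1 = 3.
Step 4: D(y) = 3(y - 13) mod 26.
Step 5: Apply to 'H' (y = 7): D(7) = 3 * (7 - 13) mod 26 = 3 * -6 mod 26 = 8 -> 'I'.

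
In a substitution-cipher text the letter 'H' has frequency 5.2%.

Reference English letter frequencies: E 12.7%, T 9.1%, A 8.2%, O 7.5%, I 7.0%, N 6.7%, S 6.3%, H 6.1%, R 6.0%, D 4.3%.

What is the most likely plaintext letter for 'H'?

Step 1: The observed frequency is 5.2%.
Step 2: Compare with English frequencies:
  E: 12.7% (difference: 7.5%)
  T: 9.1% (difference: 3.9%)
  A: 8.2% (difference: 3.0%)
  O: 7.5% (difference: 2.3%)
  I: 7.0% (difference: 1.8%)
  N: 6.7% (difference: 1.5%)
  S: 6.3% (difference: 1.1%)
  H: 6.1% (difference: 0.9%)
  R: 6.0% (difference: 0.8%) <-- closest
  D: 4.3% (difference: 0.9%)
Step 3: 'H' most likely represents 'R' (frequency 6.0%).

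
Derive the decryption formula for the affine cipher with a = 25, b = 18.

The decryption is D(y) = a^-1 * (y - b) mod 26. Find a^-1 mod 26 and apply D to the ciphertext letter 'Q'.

Step 1: Find a^-1, the modular inverse of 25 mod 26.
Step 2: We need 25 * a^-1 = 1 (mod 26).
Step 3: 25 * 25 = 625 = 24 * 26 + 1, so a^-1 = 25.
Step 4: D(y) = 25(y - 18) mod 26.
Step 5: Apply to 'Q' (y = 16): D(16) = 25 * (16 - 18) mod 26 = 25 * -2 mod 26 = 2 -> 'C'.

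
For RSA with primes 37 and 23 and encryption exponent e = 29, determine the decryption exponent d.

Step 1: n = 37 * 23 = 851.
Step 2: phi(n) = 36 * 22 = 792.
Step 3: Find d such that 29 * d = 1 (mod 792).
Step 4: d = 29^(-1) mod 792 = 437.
Verification: 29 * 437 = 12673 = 16 * 792 + 1.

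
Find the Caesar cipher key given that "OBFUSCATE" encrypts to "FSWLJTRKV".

Step 1: Compare first letters: O (position 14) -> F (position 5).
Step 2: Shift = (5 - 14) mod 26 = 17.
The shift value is 17.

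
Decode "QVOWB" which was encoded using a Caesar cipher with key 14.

Step 1: Reverse the shift by subtracting 14 from each letter position.
  Q (position 16) -> position (16-14) mod 26 = 2 -> C
  V (position 21) -> position (21-14) mod 26 = 7 -> H
  O (position 14) -> position (14-14) mod 26 = 0 -> A
  W (position 22) -> position (22-14) mod 26 = 8 -> I
  B (position 1) -> position (1-14) mod 26 = 13 -> N
Decrypted message: CHAIN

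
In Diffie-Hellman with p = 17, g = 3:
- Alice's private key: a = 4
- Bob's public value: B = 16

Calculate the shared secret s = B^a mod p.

Step 1: s = B^a mod p = 16^4 mod 17.
  16^1 mod 17 = 16
  16^2 mod 17 = (16 * 16) mod 17 = 1
  16^3 mod 17 = (1 * 16) mod 17 = 16
  16^4 mod 17 = (16 * 16) mod 17 = 1
Result: shared secret = 1.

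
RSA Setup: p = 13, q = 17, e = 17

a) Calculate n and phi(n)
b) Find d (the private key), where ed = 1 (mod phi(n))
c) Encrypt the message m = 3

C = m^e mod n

Step 1: n = 13 * 17 = 221.
Step 2: phi(n) = (13-1)(17-1) = 12 * 16 = 192.
Step 3: Find d = 17^(-1) mod 192 = 113.
  Verify: 17 * 113 = 1921 = 1 (mod 192).
Step 4: C = 3^17 mod 221 = 139.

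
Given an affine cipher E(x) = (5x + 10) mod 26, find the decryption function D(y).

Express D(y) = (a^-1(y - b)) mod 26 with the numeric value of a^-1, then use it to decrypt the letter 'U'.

Step 1: Find a^-1, the modular inverse of 5 mod 26.
Step 2: We need 5 * a^-1 = 1 (mod 26).
Step 3: 5 * 21 = 105 = 4 * 26 + 1, so a^-1 = 21.
Step 4: D(y) = 21(y - 10) mod 26.
Step 5: Apply to 'U' (y = 20): D(20) = 21 * (20 - 10) mod 26 = 21 * 10 mod 26 = 2 -> 'C'.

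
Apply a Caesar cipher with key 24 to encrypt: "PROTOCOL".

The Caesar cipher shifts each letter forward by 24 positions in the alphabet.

Step 1: For each letter, shift forward by 24 positions (mod 26).
  P (position 15) -> position (15+24) mod 26 = 13 -> N
  R (position 17) -> position (17+24) mod 26 = 15 -> P
  O (position 14) -> position (14+24) mod 26 = 12 -> M
  T (position 19) -> position (19+24) mod 26 = 17 -> R
  O (position 14) -> position (14+24) mod 26 = 12 -> M
  C (position 2) -> position (2+24) mod 26 = 0 -> A
  O (position 14) -> position (14+24) mod 26 = 12 -> M
  L (position 11) -> position (11+24) mod 26 = 9 -> J
Result: NPMRMAMJ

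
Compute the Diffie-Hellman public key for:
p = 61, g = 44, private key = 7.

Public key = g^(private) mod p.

Step 1: A = g^a mod p = 44^7 mod 61.
  44^1 mod 61 = 44
  44^2 mod 61 = (44 * 44) mod 61 = 45
  44^3 mod 61 = (45 * 44) mod 61 = 28
  44^4 mod 61 = (28 * 44) mod 61 = 12
  44^5 mod 61 = (12 * 44) mod 61 = 40
  44^6 mod 61 = (40 * 44) mod 61 = 52
  44^7 mod 61 = (52 * 44) mod 61 = 31
Result: A = 31.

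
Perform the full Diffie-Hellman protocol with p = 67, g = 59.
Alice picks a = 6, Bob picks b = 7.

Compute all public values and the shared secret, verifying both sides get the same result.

Step 1: A = g^a mod p = 59^6 mod 67 = 40.
Step 2: B = g^b mod p = 59^7 mod 67 = 15.
Step 3: Alice computes s = B^a mod p = 15^6 mod 67 = 22.
Step 4: Bob computes s = A^b mod p = 40^7 mod 67 = 22.
Both sides agree: shared secret = 22.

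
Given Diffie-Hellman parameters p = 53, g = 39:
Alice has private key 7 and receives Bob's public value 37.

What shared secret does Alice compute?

Step 1: s = B^a mod p = 37^7 mod 53.
  37^1 mod 53 = 37
  37^2 mod 53 = (37 * 37) mod 53 = 44
  37^3 mod 53 = (44 * 37) mod 53 = 38
  37^4 mod 53 = (38 * 37) mod 53 = 28
  37^5 mod 53 = (28 * 37) mod 53 = 29
  37^6 mod 53 = (29 * 37) mod 53 = 13
  37^7 mod 53 = (13 * 37) mod 53 = 4
Result: shared secret = 4.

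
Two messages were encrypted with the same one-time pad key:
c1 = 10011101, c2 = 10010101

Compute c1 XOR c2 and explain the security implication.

Step 1: c1 XOR c2 = (m1 XOR k) XOR (m2 XOR k).
Step 2: By XOR associativity/commutativity: = m1 XOR m2 XOR k XOR k = m1 XOR m2.
Step 3: 10011101 XOR 10010101 = 00001000 = 8.
Step 4: The key cancels out! An attacker learns m1 XOR m2 = 8, revealing the relationship between plaintexts.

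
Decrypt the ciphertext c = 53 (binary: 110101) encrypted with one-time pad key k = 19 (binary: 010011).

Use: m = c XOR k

Step 1: XOR ciphertext with key:
  Ciphertext: 110101
  Key:        010011
  XOR:        100110
Step 2: Plaintext = 100110 = 38 in decimal.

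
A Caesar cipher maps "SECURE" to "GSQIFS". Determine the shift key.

Step 1: Compare first letters: S (position 18) -> G (position 6).
Step 2: Shift = (6 - 18) mod 26 = 14.
The shift value is 14.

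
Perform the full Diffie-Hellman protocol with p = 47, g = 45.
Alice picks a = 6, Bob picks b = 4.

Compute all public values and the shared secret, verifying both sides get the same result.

Step 1: A = g^a mod p = 45^6 mod 47 = 17.
Step 2: B = g^b mod p = 45^4 mod 47 = 16.
Step 3: Alice computes s = B^a mod p = 16^6 mod 47 = 2.
Step 4: Bob computes s = A^b mod p = 17^4 mod 47 = 2.
Both sides agree: shared secret = 2.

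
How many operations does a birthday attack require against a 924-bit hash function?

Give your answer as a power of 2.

Step 1: The birthday paradox gives collision probability ~50% after sqrt(2^n) = 2^(n/2) hashes.
Step 2: For 924-bit output: 2^(924/2) = 2^462.
Step 3: Approximately 2^462 hash computations needed.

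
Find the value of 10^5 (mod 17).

Step 1: Compute 10^5 mod 17 step by step, reducing modulo 17 at each step.
  10^1 mod 17 = 10
  10^2 mod 17 = (10 * 10) mod 17 = 15
  10^3 mod 17 = (15 * 10) mod 17 = 14
  10^4 mod 17 = (14 * 10) mod 17 = 4
  10^5 mod 17 = (4 * 10) mod 17 = 6
Step 2: Result = 6.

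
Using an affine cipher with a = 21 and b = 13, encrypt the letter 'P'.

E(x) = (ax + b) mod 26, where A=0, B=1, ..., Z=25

Step 1: Convert 'P' to number: x = 15.
Step 2: E(15) = (21 * 15 + 13) mod 26 = 328 mod 26 = 16.
Step 3: Convert 16 back to letter: Q.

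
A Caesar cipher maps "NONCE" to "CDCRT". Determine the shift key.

Step 1: Compare first letters: N (position 13) -> C (position 2).
Step 2: Shift = (2 - 13) mod 26 = 15.
The shift value is 15.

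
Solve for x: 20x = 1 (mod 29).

Step 1: We need x such that 20 * x = 1 (mod 29).
Step 2: Using the extended Euclidean algorithm or trial:
  20 * 16 = 320 = 11 * 29 + 1.
Step 3: Since 320 mod 29 = 1, the inverse is x = 16.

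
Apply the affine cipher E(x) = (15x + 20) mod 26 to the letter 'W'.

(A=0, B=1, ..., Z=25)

Step 1: Convert 'W' to number: x = 22.
Step 2: E(22) = (15 * 22 + 20) mod 26 = 350 mod 26 = 12.
Step 3: Convert 12 back to letter: M.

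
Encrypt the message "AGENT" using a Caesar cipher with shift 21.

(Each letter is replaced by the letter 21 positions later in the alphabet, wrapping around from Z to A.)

Step 1: For each letter, shift forward by 21 positions (mod 26).
  A (position 0) -> position (0+21) mod 26 = 21 -> V
  G (position 6) -> position (6+21) mod 26 = 1 -> B
  E (position 4) -> position (4+21) mod 26 = 25 -> Z
  N (position 13) -> position (13+21) mod 26 = 8 -> I
  T (position 19) -> position (19+21) mod 26 = 14 -> O
Result: VBZIO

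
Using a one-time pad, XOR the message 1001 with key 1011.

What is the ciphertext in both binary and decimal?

Step 1: Write out the XOR operation bit by bit:
  Message: 1001
  Key:     1011
  XOR:     0010
Step 2: Convert to decimal: 0010 = 2.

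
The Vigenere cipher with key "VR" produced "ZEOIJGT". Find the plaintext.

Step 1: Extend key: VRVRVRV
Step 2: Decrypt each letter (c - k) mod 26:
  Z(25) - V(21) = (25-21) mod 26 = 4 = E
  E(4) - R(17) = (4-17) mod 26 = 13 = N
  O(14) - V(21) = (14-21) mod 26 = 19 = T
  I(8) - R(17) = (8-17) mod 26 = 17 = R
  J(9) - V(21) = (9-21) mod 26 = 14 = O
  G(6) - R(17) = (6-17) mod 26 = 15 = P
  T(19) - V(21) = (19-21) mod 26 = 24 = Y
Plaintext: ENTROPY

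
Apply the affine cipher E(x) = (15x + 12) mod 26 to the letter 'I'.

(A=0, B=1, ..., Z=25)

Step 1: Convert 'I' to number: x = 8.
Step 2: E(8) = (15 * 8 + 12) mod 26 = 132 mod 26 = 2.
Step 3: Convert 2 back to letter: C.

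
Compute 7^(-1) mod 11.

Step 1: We need x such that 7 * x = 1 (mod 11).
Step 2: Using the extended Euclidean algorithm or trial:
  7 * 8 = 56 = 5 * 11 + 1.
Step 3: Since 56 mod 11 = 1, the inverse is x = 8.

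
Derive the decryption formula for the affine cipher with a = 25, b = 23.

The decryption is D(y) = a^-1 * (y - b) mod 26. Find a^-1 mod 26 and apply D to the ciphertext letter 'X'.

Step 1: Find a^-1, the modular inverse of 25 mod 26.
Step 2: We need 25 * a^-1 = 1 (mod 26).
Step 3: 25 * 25 = 625 = 24 * 26 + 1, so a^-1 = 25.
Step 4: D(y) = 25(y - 23) mod 26.
Step 5: Apply to 'X' (y = 23): D(23) = 25 * (23 - 23) mod 26 = 25 * 0 mod 26 = 0 -> 'A'.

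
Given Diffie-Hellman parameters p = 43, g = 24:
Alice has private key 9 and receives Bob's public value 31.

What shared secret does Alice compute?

Step 1: s = B^a mod p = 31^9 mod 43.
  31^1 mod 43 = 31
  31^2 mod 43 = (31 * 31) mod 43 = 15
  31^3 mod 43 = (15 * 31) mod 43 = 35
  31^4 mod 43 = (35 * 31) mod 43 = 10
  31^5 mod 43 = (10 * 31) mod 43 = 9
  31^6 mod 43 = (9 * 31) mod 43 = 21
  31^7 mod 43 = (21 * 31) mod 43 = 6
  31^8 mod 43 = (6 * 31) mod 43 = 14
  31^9 mod 43 = (14 * 31) mod 43 = 4
Result: shared secret = 4.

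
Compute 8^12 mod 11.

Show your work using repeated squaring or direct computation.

Step 1: Compute 8^12 mod 11 step by step, reducing modulo 11 at each step.
  8^1 mod 11 = 8
  8^2 mod 11 = (8 * 8) mod 11 = 9
  8^3 mod 11 = (9 * 8) mod 11 = 6
  8^4 mod 11 = (6 * 8) mod 11 = 4
  8^5 mod 11 = (4 * 8) mod 11 = 10
  8^6 mod 11 = (10 * 8) mod 11 = 3
  8^7 mod 11 = (3 * 8) mod 11 = 2
  8^8 mod 11 = (2 * 8) mod 11 = 5
  8^9 mod 11 = (5 * 8) mod 11 = 7
  8^10 mod 11 = (7 * 8) mod 11 = 1
  8^11 mod 11 = (1 * 8) mod 11 = 8
  8^12 mod 11 = (8 * 8) mod 11 = 9
Step 2: Result = 9.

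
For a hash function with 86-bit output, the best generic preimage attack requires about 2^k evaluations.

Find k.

Step 1: The hash has a 86-bit output.
Step 2: Preimage resistance means: given a digest h(x), it should be infeasible to find any input that hashes to it.
With a 86-bit output there are 2^86 possible digests, so a generic brute-force preimage search costs about 2^86 evaluations.
Step 3: Security level = 86 bits.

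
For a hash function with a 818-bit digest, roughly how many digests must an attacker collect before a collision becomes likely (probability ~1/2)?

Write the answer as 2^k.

Step 1: The birthday paradox gives collision probability ~50% after sqrt(2^n) = 2^(n/2) hashes.
Step 2: For 818-bit output: 2^(818/2) = 2^409.
Step 3: Approximately 2^409 hash computations needed.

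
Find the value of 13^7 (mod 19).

Step 1: Compute 13^7 mod 19 step by step, reducing modulo 19 at each step.
  13^1 mod 19 = 13
  13^2 mod 19 = (13 * 13) mod 19 = 17
  13^3 mod 19 = (17 * 13) mod 19 = 12
  13^4 mod 19 = (12 * 13) mod 19 = 4
  13^5 mod 19 = (4 * 13) mod 19 = 14
  13^6 mod 19 = (14 * 13) mod 19 = 11
  13^7 mod 19 = (11 * 13) mod 19 = 10
Step 2: Result = 10.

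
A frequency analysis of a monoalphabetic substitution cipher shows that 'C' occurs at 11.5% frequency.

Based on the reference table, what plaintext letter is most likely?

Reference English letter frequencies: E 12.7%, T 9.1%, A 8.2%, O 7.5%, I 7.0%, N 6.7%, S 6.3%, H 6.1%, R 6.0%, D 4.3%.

Step 1: The observed frequency is 11.5%.
Step 2: Compare with English frequencies:
  E: 12.7% (difference: 1.2%) <-- closest
  T: 9.1% (difference: 2.4%)
  A: 8.2% (difference: 3.3%)
  O: 7.5% (difference: 4.0%)
  I: 7.0% (difference: 4.5%)
  N: 6.7% (difference: 4.8%)
  S: 6.3% (difference: 5.2%)
  H: 6.1% (difference: 5.4%)
  R: 6.0% (difference: 5.5%)
  D: 4.3% (difference: 7.2%)
Step 3: 'C' most likely represents 'E' (frequency 12.7%).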